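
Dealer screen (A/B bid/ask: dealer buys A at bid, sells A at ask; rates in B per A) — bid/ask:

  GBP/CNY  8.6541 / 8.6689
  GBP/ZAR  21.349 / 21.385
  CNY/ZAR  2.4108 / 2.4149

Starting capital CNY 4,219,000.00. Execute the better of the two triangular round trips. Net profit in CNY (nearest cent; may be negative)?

Best loop CNY → GBP → ZAR → CNY:
CNY 4,219,000.00 ÷ 8.6689 (buy GBP at ask) = GBP 486,682.28
GBP 486,682.28 × 21.349 (sell GBP at bid) = ZAR 10,390,179.95
ZAR 10,390,179.95 ÷ 2.4149 (buy CNY at ask) = CNY 4,302,530.11

Net profit: CNY 83,530.11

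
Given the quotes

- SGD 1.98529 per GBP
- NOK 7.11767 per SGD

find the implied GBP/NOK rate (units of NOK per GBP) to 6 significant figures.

GBP/NOK = 14.1306

1 GBP × 1.98529 = 1.98529 SGD
1.98529 SGD × 7.11767 = 14.1306 NOK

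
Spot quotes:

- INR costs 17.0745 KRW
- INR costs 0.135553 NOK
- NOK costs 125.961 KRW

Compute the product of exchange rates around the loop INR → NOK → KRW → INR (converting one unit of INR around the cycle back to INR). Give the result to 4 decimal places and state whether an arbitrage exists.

1.0000 (no arbitrage)

Around INR → NOK → KRW → INR: 1 × 0.135553 × 125.961 ÷ 17.0745 = 0.999994
Product ≈ 1 (deviation 0.001%, within rounding noise).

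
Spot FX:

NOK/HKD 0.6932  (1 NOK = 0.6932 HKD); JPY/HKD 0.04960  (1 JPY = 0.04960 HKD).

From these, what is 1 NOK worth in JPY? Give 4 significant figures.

1 NOK × 0.6932 = 0.6932 HKD
0.6932 HKD ÷ 0.04960 = 13.9758 JPY

NOK/JPY = 13.98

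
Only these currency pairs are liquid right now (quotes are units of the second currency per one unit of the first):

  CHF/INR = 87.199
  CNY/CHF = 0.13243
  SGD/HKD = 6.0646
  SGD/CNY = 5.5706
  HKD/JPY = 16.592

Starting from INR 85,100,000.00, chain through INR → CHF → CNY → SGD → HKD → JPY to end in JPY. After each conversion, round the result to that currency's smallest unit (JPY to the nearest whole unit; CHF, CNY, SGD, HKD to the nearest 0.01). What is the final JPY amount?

INR 85,100,000.00 ÷ 87.199 = CHF 975,928.62
CHF 975,928.62 ÷ 0.13243 = CNY 7,369,392.28
CNY 7,369,392.28 ÷ 5.5706 = SGD 1,322,908.18
SGD 1,322,908.18 × 6.0646 = HKD 8,022,908.95
HKD 8,022,908.95 × 16.592 = JPY 133,116,105

JPY 133,116,105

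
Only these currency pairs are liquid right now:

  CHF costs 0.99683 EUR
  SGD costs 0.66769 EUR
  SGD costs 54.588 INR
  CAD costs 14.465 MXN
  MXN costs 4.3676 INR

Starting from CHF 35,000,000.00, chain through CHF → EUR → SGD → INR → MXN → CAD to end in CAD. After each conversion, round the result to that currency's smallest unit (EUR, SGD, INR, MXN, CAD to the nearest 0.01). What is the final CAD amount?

CHF 35,000,000.00 × 0.99683 = EUR 34,889,050.00
EUR 34,889,050.00 ÷ 0.66769 = SGD 52,253,366.08
SGD 52,253,366.08 × 54.588 = INR 2,852,406,747.58
INR 2,852,406,747.58 ÷ 4.3676 = MXN 653,083,328.96
MXN 653,083,328.96 ÷ 14.465 = CAD 45,149,210.44

CAD 45,149,210.44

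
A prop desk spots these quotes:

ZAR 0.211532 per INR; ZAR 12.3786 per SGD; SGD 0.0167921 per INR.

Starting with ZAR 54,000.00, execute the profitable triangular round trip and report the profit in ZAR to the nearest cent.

Profitable loop is ZAR → SGD → INR → ZAR:
ZAR 54,000.00 ÷ 12.3786 = SGD 4,362.37
SGD 4,362.37 ÷ 0.0167921 = INR 259,786.88
INR 259,786.88 × 0.211532 = ZAR 54,953.24
Profit = ZAR 54,953.24 − ZAR 54,000.00

Profit: ZAR 953.24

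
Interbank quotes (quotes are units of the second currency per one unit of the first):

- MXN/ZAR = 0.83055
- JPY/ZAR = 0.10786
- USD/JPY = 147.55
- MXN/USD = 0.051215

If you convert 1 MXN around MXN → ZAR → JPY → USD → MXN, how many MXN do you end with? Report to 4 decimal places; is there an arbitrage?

Around MXN → ZAR → JPY → USD → MXN: 1 × 0.83055 ÷ 0.10786 ÷ 147.55 ÷ 0.051215 = 1.018988
Product > 1; profitable direction is MXN → ZAR → JPY → USD → MXN.

1.0190 (arbitrage exists)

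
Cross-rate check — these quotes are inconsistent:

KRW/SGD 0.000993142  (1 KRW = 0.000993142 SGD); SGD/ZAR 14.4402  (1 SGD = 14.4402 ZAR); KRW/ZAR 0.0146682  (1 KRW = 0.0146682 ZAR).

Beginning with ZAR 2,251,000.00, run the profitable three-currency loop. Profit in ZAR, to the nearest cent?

Profitable loop is ZAR → SGD → KRW → ZAR:
ZAR 2,251,000.00 ÷ 14.4402 = SGD 155,884.27
SGD 155,884.27 ÷ 0.000993142 = KRW 156,960,704
KRW 156,960,704 × 0.0146682 = ZAR 2,302,331.00
Profit = ZAR 2,302,331.00 − ZAR 2,251,000.00

Profit: ZAR 51,331.00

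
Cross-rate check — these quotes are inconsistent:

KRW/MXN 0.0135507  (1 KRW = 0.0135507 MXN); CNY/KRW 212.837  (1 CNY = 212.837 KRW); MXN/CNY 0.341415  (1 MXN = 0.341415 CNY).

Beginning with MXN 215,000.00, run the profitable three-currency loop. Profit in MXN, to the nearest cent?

Profitable loop is MXN → KRW → CNY → MXN:
MXN 215,000.00 ÷ 0.0135507 = KRW 15,866,339
KRW 15,866,339 ÷ 212.837 = CNY 74,546.90
CNY 74,546.90 ÷ 0.341415 = MXN 218,346.89
Profit = MXN 218,346.89 − MXN 215,000.00

Profit: MXN 3,346.89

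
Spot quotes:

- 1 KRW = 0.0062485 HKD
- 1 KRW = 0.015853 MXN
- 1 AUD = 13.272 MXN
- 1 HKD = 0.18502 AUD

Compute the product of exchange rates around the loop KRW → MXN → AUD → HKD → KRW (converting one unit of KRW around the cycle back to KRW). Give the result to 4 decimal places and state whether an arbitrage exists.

1.0332 (arbitrage exists)

Around KRW → MXN → AUD → HKD → KRW: 1 × 0.015853 ÷ 13.272 ÷ 0.18502 ÷ 0.0062485 = 1.033191
Product > 1; profitable direction is KRW → MXN → AUD → HKD → KRW.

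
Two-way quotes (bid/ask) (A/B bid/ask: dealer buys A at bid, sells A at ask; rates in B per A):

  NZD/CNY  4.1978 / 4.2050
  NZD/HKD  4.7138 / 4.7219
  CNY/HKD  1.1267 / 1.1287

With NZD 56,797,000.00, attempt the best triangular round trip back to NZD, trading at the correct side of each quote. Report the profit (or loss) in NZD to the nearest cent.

Best loop NZD → CNY → HKD → NZD:
NZD 56,797,000.00 × 4.1978 (sell NZD at bid) = CNY 238,422,446.60
CNY 238,422,446.60 × 1.1267 (sell CNY at bid) = HKD 268,630,570.58
HKD 268,630,570.58 ÷ 4.7219 (buy NZD at ask) = NZD 56,890,355.70

Net profit: NZD 93,355.70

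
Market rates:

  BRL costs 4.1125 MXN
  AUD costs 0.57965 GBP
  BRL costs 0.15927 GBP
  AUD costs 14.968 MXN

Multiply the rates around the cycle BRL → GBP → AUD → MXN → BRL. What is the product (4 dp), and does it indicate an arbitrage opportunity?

1.0001 (no arbitrage)

Around BRL → GBP → AUD → MXN → BRL: 1 × 0.15927 ÷ 0.57965 × 14.968 ÷ 4.1125 = 1.000060
Product ≈ 1 (deviation 0.006%, within rounding noise).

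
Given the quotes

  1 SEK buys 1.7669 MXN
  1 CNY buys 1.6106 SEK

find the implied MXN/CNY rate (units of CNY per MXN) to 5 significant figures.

MXN/CNY = 0.35140

1 MXN ÷ 1.7669 = 0.565963 SEK
0.565963 SEK ÷ 1.6106 = 0.351399 CNY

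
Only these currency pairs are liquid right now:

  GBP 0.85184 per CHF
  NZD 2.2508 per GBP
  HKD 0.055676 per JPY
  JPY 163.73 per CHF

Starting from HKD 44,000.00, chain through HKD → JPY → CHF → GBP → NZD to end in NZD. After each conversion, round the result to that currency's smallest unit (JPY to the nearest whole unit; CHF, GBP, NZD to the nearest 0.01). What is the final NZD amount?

NZD 9,254.48

HKD 44,000.00 ÷ 0.055676 = JPY 790,287
JPY 790,287 ÷ 163.73 = CHF 4,826.77
CHF 4,826.77 × 0.85184 = GBP 4,111.64
GBP 4,111.64 × 2.2508 = NZD 9,254.48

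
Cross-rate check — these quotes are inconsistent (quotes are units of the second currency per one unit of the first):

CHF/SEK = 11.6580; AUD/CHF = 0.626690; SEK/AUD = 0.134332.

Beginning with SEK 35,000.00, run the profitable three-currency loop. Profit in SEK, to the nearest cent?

Profit: SEK 662.50

Profitable loop is SEK → CHF → AUD → SEK:
SEK 35,000.00 ÷ 11.6580 = CHF 3,002.23
CHF 3,002.23 ÷ 0.626690 = AUD 4,790.61
AUD 4,790.61 ÷ 0.134332 = SEK 35,662.50
Profit = SEK 35,662.50 − SEK 35,000.00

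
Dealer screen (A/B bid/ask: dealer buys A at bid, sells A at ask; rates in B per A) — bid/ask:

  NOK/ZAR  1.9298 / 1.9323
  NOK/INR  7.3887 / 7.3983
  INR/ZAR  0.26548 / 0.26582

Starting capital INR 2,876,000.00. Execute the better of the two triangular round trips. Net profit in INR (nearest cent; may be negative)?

Net profit: INR 43,538.26

Best loop INR → ZAR → NOK → INR:
INR 2,876,000.00 × 0.26548 (sell INR at bid) = ZAR 763,520.48
ZAR 763,520.48 ÷ 1.9323 (buy NOK at ask) = NOK 395,135.58
NOK 395,135.58 × 7.3887 (sell NOK at bid) = INR 2,919,538.26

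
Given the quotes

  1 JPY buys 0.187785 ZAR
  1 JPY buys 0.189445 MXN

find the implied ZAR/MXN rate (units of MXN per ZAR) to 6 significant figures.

ZAR/MXN = 1.00884

1 ZAR ÷ 0.187785 = 5.32524 JPY
5.32524 JPY × 0.189445 = 1.00884 MXN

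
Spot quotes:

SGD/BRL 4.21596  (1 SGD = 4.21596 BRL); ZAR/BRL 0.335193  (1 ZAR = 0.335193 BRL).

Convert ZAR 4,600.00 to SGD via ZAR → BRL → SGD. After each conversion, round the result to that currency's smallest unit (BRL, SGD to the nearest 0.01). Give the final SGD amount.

ZAR 4,600.00 × 0.335193 = BRL 1,541.89
BRL 1,541.89 ÷ 4.21596 = SGD 365.73

SGD 365.73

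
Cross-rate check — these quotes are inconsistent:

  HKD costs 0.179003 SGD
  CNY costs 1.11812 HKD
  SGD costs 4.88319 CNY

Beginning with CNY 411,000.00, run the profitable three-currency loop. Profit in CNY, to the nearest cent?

Profitable loop is CNY → SGD → HKD → CNY:
CNY 411,000.00 ÷ 4.88319 = SGD 84,166.29
SGD 84,166.29 ÷ 0.179003 = HKD 470,194.87
HKD 470,194.87 ÷ 1.11812 = CNY 420,522.73
Profit = CNY 420,522.73 − CNY 411,000.00

Profit: CNY 9,522.73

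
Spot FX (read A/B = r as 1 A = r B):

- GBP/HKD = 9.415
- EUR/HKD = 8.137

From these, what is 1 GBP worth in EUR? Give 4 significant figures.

GBP/EUR = 1.157

1 GBP × 9.415 = 9.415 HKD
9.415 HKD ÷ 8.137 = 1.15706 EUR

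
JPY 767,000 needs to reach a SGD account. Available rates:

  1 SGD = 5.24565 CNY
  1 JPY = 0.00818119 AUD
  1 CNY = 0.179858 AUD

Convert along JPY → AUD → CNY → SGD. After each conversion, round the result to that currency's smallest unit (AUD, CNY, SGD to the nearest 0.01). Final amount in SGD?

SGD 6,650.93

JPY 767,000 × 0.00818119 = AUD 6,274.97
AUD 6,274.97 ÷ 0.179858 = CNY 34,888.47
CNY 34,888.47 ÷ 5.24565 = SGD 6,650.93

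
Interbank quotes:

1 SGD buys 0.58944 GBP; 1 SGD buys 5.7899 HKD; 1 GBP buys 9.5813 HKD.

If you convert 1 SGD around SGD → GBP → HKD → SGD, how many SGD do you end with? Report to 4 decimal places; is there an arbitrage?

0.9754 (arbitrage exists)

Around SGD → GBP → HKD → SGD: 1 × 0.58944 × 9.5813 ÷ 5.7899 = 0.975423
Product < 1; profitable direction is SGD → HKD → GBP → SGD.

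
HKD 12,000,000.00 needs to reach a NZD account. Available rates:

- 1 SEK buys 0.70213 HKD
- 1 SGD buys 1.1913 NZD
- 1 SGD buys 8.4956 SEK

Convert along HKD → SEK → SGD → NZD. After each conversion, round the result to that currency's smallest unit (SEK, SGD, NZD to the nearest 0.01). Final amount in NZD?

NZD 2,396,573.77

HKD 12,000,000.00 ÷ 0.70213 = SEK 17,090,852.12
SEK 17,090,852.12 ÷ 8.4956 = SGD 2,011,729.85
SGD 2,011,729.85 × 1.1913 = NZD 2,396,573.77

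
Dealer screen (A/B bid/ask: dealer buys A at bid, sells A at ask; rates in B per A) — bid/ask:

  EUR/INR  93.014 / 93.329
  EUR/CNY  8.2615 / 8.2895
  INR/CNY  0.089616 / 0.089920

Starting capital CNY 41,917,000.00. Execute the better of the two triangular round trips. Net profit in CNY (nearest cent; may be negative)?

Best loop CNY → EUR → INR → CNY:
CNY 41,917,000.00 ÷ 8.2895 (buy EUR at ask) = EUR 5,056,637.92
EUR 5,056,637.92 × 93.014 (sell EUR at bid) = INR 470,338,119.07
INR 470,338,119.07 × 0.089616 (sell INR at bid) = CNY 42,149,820.88

Net profit: CNY 232,820.88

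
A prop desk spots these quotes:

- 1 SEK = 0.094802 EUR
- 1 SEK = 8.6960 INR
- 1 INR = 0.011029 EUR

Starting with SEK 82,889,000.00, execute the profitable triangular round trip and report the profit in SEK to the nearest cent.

Profit: SEK 967,178.81

Profitable loop is SEK → INR → EUR → SEK:
SEK 82,889,000.00 × 8.6960 = INR 720,802,744.00
INR 720,802,744.00 × 0.011029 = EUR 7,949,733.46
EUR 7,949,733.46 ÷ 0.094802 = SEK 83,856,178.81
Profit = SEK 83,856,178.81 − SEK 82,889,000.00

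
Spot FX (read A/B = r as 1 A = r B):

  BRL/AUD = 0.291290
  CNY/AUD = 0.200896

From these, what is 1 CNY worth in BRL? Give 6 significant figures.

1 CNY × 0.200896 = 0.200896 AUD
0.200896 AUD ÷ 0.291290 = 0.689677 BRL

CNY/BRL = 0.689677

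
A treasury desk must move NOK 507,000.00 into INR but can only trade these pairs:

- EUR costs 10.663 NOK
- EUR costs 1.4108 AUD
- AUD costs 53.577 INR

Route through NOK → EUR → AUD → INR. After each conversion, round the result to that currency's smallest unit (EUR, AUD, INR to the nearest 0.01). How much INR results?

INR 3,593,952.66

NOK 507,000.00 ÷ 10.663 = EUR 47,547.59
EUR 47,547.59 × 1.4108 = AUD 67,080.14
AUD 67,080.14 × 53.577 = INR 3,593,952.66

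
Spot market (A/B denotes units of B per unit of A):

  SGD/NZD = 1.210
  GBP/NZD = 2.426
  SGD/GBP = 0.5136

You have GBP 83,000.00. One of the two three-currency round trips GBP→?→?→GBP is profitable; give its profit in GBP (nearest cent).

Profitable loop is GBP → NZD → SGD → GBP:
GBP 83,000.00 × 2.426 = NZD 201,358.00
NZD 201,358.00 ÷ 1.210 = SGD 166,411.57
SGD 166,411.57 × 0.5136 = GBP 85,468.98
Profit = GBP 85,468.98 − GBP 83,000.00

Profit: GBP 2,468.98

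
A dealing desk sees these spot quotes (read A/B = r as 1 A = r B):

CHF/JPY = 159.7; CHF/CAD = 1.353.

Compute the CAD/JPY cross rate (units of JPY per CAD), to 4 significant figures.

CAD/JPY = 118.0

1 CAD ÷ 1.353 = 0.739098 CHF
0.739098 CHF × 159.7 = 118.034 JPY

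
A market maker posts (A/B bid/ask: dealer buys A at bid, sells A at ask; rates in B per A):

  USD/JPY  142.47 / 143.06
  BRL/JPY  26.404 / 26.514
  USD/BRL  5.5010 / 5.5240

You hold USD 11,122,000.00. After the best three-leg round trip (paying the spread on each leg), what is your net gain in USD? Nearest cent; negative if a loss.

Net profit: USD 170,134.41

Best loop USD → BRL → JPY → USD:
USD 11,122,000.00 × 5.5010 (sell USD at bid) = BRL 61,182,122.00
BRL 61,182,122.00 × 26.404 (sell BRL at bid) = JPY 1,615,452,749
JPY 1,615,452,749 ÷ 143.06 (buy USD at ask) = USD 11,292,134.41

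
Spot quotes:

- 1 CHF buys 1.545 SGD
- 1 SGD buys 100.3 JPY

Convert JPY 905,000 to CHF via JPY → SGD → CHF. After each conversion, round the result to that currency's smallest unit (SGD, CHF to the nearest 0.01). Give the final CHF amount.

JPY 905,000 ÷ 100.3 = SGD 9,022.93
SGD 9,022.93 ÷ 1.545 = CHF 5,840.08

CHF 5,840.08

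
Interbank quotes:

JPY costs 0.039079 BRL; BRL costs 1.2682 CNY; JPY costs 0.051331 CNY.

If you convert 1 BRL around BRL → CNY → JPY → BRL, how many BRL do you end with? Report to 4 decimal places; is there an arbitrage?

Around BRL → CNY → JPY → BRL: 1 × 1.2682 ÷ 0.051331 × 0.039079 = 0.965498
Product < 1; profitable direction is BRL → JPY → CNY → BRL.

0.9655 (arbitrage exists)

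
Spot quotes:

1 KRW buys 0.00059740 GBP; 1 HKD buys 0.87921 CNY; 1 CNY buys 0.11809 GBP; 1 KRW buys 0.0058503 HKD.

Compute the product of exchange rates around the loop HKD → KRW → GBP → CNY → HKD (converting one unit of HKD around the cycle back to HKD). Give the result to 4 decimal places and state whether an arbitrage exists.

0.9835 (arbitrage exists)

Around HKD → KRW → GBP → CNY → HKD: 1 ÷ 0.0058503 × 0.00059740 ÷ 0.11809 ÷ 0.87921 = 0.983516
Product < 1; profitable direction is HKD → CNY → GBP → KRW → HKD.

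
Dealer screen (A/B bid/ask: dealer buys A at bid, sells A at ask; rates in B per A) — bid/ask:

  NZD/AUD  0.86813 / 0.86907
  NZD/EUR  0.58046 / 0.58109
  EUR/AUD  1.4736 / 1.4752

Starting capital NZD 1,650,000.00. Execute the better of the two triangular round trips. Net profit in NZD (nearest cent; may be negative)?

Best loop NZD → AUD → EUR → NZD:
NZD 1,650,000.00 × 0.86813 (sell NZD at bid) = AUD 1,432,414.50
AUD 1,432,414.50 ÷ 1.4752 (buy EUR at ask) = EUR 970,996.81
EUR 970,996.81 ÷ 0.58109 (buy NZD at ask) = NZD 1,670,992.13

Net profit: NZD 20,992.13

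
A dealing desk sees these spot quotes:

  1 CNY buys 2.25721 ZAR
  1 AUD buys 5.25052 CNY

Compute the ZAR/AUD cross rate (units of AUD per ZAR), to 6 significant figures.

ZAR/AUD = 0.0843773

1 ZAR ÷ 2.25721 = 0.443025 CNY
0.443025 CNY ÷ 5.25052 = 0.0843773 AUD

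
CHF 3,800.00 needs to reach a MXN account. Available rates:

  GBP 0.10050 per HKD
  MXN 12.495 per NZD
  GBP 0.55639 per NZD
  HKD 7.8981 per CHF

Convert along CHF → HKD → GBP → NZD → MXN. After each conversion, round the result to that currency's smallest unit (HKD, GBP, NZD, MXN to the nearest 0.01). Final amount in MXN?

CHF 3,800.00 × 7.8981 = HKD 30,012.78
HKD 30,012.78 × 0.10050 = GBP 3,016.28
GBP 3,016.28 ÷ 0.55639 = NZD 5,421.16
NZD 5,421.16 × 12.495 = MXN 67,737.39

MXN 67,737.39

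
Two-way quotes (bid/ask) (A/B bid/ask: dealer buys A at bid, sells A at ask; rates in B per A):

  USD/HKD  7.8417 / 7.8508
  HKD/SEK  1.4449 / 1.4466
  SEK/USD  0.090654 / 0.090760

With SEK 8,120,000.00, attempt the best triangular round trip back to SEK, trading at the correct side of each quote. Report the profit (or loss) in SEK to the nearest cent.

Net profit: SEK 220,479.43

Best loop SEK → USD → HKD → SEK:
SEK 8,120,000.00 × 0.090654 (sell SEK at bid) = USD 736,110.48
USD 736,110.48 × 7.8417 (sell USD at bid) = HKD 5,772,357.55
HKD 5,772,357.55 × 1.4449 (sell HKD at bid) = SEK 8,340,479.43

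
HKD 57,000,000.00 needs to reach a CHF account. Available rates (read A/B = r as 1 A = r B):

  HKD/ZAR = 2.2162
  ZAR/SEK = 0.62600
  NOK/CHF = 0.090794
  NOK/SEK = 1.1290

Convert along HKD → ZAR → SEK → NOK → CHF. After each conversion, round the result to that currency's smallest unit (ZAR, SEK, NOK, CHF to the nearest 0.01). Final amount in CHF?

HKD 57,000,000.00 × 2.2162 = ZAR 126,323,400.00
ZAR 126,323,400.00 × 0.62600 = SEK 79,078,448.40
SEK 79,078,448.40 ÷ 1.1290 = NOK 70,042,912.67
NOK 70,042,912.67 × 0.090794 = CHF 6,359,476.21

CHF 6,359,476.21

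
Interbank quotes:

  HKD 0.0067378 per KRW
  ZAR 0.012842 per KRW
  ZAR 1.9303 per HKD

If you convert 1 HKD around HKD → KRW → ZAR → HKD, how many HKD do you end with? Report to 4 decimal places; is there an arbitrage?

Around HKD → KRW → ZAR → HKD: 1 ÷ 0.0067378 × 0.012842 ÷ 1.9303 = 0.987392
Product < 1; profitable direction is HKD → ZAR → KRW → HKD.

0.9874 (arbitrage exists)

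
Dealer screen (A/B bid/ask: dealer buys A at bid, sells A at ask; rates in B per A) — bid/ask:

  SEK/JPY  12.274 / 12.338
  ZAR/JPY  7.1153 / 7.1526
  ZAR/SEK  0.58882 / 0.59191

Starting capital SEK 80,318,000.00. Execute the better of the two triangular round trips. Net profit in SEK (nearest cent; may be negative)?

Net profit: SEK 837,436.71

Best loop SEK → JPY → ZAR → SEK:
SEK 80,318,000.00 × 12.274 (sell SEK at bid) = JPY 985,823,132
JPY 985,823,132 ÷ 7.1526 (buy ZAR at ask) = ZAR 137,827,242.12
ZAR 137,827,242.12 × 0.58882 (sell ZAR at bid) = SEK 81,155,436.71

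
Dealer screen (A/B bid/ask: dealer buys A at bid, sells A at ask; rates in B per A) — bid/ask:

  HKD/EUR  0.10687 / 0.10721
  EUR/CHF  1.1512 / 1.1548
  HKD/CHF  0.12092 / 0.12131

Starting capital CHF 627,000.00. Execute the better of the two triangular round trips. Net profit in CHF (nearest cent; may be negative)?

Best loop CHF → HKD → EUR → CHF:
CHF 627,000.00 ÷ 0.12131 (buy HKD at ask) = HKD 5,168,576.37
HKD 5,168,576.37 × 0.10687 (sell HKD at bid) = EUR 552,365.76
EUR 552,365.76 × 1.1512 (sell EUR at bid) = CHF 635,883.46

Net profit: CHF 8,883.46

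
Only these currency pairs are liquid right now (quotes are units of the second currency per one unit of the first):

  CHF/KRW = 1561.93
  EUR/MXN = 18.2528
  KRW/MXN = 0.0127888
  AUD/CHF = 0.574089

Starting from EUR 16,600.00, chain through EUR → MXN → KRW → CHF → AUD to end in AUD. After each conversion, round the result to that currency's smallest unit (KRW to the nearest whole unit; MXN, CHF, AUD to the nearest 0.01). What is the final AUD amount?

AUD 26,422.09

EUR 16,600.00 × 18.2528 = MXN 302,996.48
MXN 302,996.48 ÷ 0.0127888 = KRW 23,692,331
KRW 23,692,331 ÷ 1561.93 = CHF 15,168.63
CHF 15,168.63 ÷ 0.574089 = AUD 26,422.09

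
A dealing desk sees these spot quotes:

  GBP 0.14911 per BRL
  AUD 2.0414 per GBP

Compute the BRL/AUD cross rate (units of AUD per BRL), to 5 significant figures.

1 BRL × 0.14911 = 0.14911 GBP
0.14911 GBP × 2.0414 = 0.304393 AUD

BRL/AUD = 0.30439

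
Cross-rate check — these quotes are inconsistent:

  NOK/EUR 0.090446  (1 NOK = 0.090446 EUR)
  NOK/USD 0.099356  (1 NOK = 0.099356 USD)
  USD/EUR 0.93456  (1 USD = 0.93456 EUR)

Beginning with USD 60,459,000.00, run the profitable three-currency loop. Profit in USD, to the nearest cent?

Profitable loop is USD → EUR → NOK → USD:
USD 60,459,000.00 × 0.93456 = EUR 56,502,563.04
EUR 56,502,563.04 ÷ 0.090446 = NOK 624,710,468.57
NOK 624,710,468.57 × 0.099356 = USD 62,068,733.31
Profit = USD 62,068,733.31 − USD 60,459,000.00

Profit: USD 1,609,733.31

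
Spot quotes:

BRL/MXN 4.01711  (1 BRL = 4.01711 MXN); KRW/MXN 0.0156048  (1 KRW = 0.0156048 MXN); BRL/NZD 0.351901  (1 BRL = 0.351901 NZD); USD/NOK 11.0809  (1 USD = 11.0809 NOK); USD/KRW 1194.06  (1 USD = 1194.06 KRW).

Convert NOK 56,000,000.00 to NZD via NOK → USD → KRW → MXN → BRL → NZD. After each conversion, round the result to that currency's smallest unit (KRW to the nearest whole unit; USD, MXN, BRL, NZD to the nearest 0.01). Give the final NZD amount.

NOK 56,000,000.00 ÷ 11.0809 = USD 5,053,741.12
USD 5,053,741.12 × 1194.06 = KRW 6,034,470,122
KRW 6,034,470,122 × 0.0156048 = MXN 94,166,699.36
MXN 94,166,699.36 ÷ 4.01711 = BRL 23,441,404.23
BRL 23,441,404.23 × 0.351901 = NZD 8,249,053.59

NZD 8,249,053.59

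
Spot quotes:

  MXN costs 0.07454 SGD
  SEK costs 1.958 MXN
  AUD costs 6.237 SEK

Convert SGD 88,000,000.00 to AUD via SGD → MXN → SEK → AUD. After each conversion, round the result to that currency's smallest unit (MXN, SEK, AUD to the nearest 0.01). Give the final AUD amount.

SGD 88,000,000.00 ÷ 0.07454 = MXN 1,180,574,188.36
MXN 1,180,574,188.36 ÷ 1.958 = SEK 602,949,023.68
SEK 602,949,023.68 ÷ 6.237 = AUD 96,672,923.47

AUD 96,672,923.47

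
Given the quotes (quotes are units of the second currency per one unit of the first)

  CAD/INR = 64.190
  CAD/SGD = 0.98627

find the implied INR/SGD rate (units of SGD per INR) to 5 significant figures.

1 INR ÷ 64.190 = 0.0155788 CAD
0.0155788 CAD × 0.98627 = 0.0153649 SGD

INR/SGD = 0.015365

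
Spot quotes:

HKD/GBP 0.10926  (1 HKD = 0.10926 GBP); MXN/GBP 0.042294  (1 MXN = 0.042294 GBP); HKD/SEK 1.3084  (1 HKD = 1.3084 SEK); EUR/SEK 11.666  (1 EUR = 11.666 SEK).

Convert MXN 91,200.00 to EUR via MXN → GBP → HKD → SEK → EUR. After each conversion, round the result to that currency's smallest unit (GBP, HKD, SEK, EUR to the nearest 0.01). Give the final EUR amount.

MXN 91,200.00 × 0.042294 = GBP 3,857.21
GBP 3,857.21 ÷ 0.10926 = HKD 35,303.04
HKD 35,303.04 × 1.3084 = SEK 46,190.50
SEK 46,190.50 ÷ 11.666 = EUR 3,959.41

EUR 3,959.41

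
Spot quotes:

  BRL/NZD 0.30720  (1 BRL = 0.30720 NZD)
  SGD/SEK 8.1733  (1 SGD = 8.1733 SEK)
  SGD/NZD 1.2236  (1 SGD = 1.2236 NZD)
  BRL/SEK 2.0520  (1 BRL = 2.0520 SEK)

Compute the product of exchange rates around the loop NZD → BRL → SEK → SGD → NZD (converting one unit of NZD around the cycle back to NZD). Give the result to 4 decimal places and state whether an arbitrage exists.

Around NZD → BRL → SEK → SGD → NZD: 1 ÷ 0.30720 × 2.0520 ÷ 8.1733 × 1.2236 = 0.999996
Product ≈ 1 (deviation 0.000%, within rounding noise).

1.0000 (no arbitrage)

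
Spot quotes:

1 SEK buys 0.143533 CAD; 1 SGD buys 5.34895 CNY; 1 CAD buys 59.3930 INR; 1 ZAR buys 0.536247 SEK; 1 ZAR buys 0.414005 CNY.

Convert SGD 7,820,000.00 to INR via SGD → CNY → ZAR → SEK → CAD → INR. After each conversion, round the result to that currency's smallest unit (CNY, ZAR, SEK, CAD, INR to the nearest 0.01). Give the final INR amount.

SGD 7,820,000.00 × 5.34895 = CNY 41,828,789.00
CNY 41,828,789.00 ÷ 0.414005 = ZAR 101,034,502.00
ZAR 101,034,502.00 × 0.536247 = SEK 54,179,448.59
SEK 54,179,448.59 × 0.143533 = CAD 7,776,538.79
CAD 7,776,538.79 × 59.3930 = INR 461,871,968.35

INR 461,871,968.35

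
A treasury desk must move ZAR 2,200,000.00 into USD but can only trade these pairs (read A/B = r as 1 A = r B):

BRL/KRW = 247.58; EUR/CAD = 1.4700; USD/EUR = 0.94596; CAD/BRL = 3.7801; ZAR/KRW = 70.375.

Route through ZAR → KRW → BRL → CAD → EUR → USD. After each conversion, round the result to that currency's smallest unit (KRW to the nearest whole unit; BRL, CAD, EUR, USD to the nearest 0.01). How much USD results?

ZAR 2,200,000.00 × 70.375 = KRW 154,825,000
KRW 154,825,000 ÷ 247.58 = BRL 625,353.42
BRL 625,353.42 ÷ 3.7801 = CAD 165,433.04
CAD 165,433.04 ÷ 1.4700 = EUR 112,539.48
EUR 112,539.48 ÷ 0.94596 = USD 118,968.54

USD 118,968.54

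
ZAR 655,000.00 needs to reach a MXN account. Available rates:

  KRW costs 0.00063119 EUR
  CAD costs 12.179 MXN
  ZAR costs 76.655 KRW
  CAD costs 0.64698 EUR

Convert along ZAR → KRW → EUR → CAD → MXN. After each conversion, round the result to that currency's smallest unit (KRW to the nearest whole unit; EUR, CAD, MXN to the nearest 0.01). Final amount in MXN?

MXN 596,571.63

ZAR 655,000.00 × 76.655 = KRW 50,209,025
KRW 50,209,025 × 0.00063119 = EUR 31,691.43
EUR 31,691.43 ÷ 0.64698 = CAD 48,983.63
CAD 48,983.63 × 12.179 = MXN 596,571.63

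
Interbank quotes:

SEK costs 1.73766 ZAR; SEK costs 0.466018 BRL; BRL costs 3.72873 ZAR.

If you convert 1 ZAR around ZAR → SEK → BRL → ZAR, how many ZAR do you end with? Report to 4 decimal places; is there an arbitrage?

Around ZAR → SEK → BRL → ZAR: 1 ÷ 1.73766 × 0.466018 × 3.72873 = 0.999997
Product ≈ 1 (deviation 0.000%, within rounding noise).

1.0000 (no arbitrage)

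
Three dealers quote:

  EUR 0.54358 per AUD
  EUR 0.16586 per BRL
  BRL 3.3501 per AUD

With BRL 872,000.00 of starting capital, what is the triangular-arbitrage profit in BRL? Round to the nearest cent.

Profitable loop is BRL → EUR → AUD → BRL:
BRL 872,000.00 × 0.16586 = EUR 144,629.92
EUR 144,629.92 ÷ 0.54358 = AUD 266,069.24
AUD 266,069.24 × 3.3501 = BRL 891,358.58
Profit = BRL 891,358.58 − BRL 872,000.00

Profit: BRL 19,358.58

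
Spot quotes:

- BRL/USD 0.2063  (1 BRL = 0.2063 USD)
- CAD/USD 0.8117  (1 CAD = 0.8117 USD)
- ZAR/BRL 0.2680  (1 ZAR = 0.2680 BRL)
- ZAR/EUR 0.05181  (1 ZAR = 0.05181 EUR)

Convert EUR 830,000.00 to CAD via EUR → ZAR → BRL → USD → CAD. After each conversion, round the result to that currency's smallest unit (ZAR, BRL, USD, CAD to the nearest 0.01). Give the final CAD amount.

EUR 830,000.00 ÷ 0.05181 = ZAR 16,020,073.34
ZAR 16,020,073.34 × 0.2680 = BRL 4,293,379.66
BRL 4,293,379.66 × 0.2063 = USD 885,724.22
USD 885,724.22 ÷ 0.8117 = CAD 1,091,196.53

CAD 1,091,196.53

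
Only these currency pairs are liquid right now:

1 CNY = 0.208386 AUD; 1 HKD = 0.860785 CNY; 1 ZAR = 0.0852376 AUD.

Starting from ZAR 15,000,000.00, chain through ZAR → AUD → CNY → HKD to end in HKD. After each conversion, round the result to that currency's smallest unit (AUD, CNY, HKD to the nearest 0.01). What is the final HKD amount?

HKD 7,127,861.35

ZAR 15,000,000.00 × 0.0852376 = AUD 1,278,564.00
AUD 1,278,564.00 ÷ 0.208386 = CNY 6,135,556.13
CNY 6,135,556.13 ÷ 0.860785 = HKD 7,127,861.35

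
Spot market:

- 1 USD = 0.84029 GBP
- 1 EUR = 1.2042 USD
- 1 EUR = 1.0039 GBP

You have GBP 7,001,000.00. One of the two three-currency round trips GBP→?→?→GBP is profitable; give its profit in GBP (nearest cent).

Profitable loop is GBP → EUR → USD → GBP:
GBP 7,001,000.00 ÷ 1.0039 = EUR 6,973,802.17
EUR 6,973,802.17 × 1.2042 = USD 8,397,852.57
USD 8,397,852.57 × 0.84029 = GBP 7,056,631.54
Profit = GBP 7,056,631.54 − GBP 7,001,000.00

Profit: GBP 55,631.54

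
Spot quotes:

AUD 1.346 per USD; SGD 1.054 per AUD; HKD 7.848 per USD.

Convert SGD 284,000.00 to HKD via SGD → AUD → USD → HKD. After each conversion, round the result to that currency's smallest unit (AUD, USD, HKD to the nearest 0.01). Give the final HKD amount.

SGD 284,000.00 ÷ 1.054 = AUD 269,449.72
AUD 269,449.72 ÷ 1.346 = USD 200,185.53
USD 200,185.53 × 7.848 = HKD 1,571,056.04

HKD 1,571,056.04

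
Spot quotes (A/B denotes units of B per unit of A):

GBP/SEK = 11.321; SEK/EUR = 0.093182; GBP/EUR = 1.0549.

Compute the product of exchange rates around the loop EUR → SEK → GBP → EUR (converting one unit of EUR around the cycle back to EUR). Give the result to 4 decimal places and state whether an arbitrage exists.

1.0000 (no arbitrage)

Around EUR → SEK → GBP → EUR: 1 ÷ 0.093182 ÷ 11.321 × 1.0549 = 0.999987
Product ≈ 1 (deviation 0.001%, within rounding noise).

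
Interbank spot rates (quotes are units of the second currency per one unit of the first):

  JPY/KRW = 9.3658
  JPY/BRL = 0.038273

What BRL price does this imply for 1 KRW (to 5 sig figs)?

1 KRW ÷ 9.3658 = 0.106771 JPY
0.106771 JPY × 0.038273 = 0.00408646 BRL

KRW/BRL = 0.0040865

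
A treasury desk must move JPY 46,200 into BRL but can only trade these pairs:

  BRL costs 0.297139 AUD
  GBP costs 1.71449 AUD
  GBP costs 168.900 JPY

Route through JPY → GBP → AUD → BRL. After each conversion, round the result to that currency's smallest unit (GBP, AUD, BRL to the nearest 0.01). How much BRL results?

JPY 46,200 ÷ 168.900 = GBP 273.53
GBP 273.53 × 1.71449 = AUD 468.96
AUD 468.96 ÷ 0.297139 = BRL 1,578.25

BRL 1,578.25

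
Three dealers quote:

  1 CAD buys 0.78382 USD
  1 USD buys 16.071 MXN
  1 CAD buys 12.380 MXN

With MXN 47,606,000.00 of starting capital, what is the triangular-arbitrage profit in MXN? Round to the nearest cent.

Profit: MXN 833,571.14

Profitable loop is MXN → CAD → USD → MXN:
MXN 47,606,000.00 ÷ 12.380 = CAD 3,845,395.80
CAD 3,845,395.80 × 0.78382 = USD 3,014,098.14
USD 3,014,098.14 × 16.071 = MXN 48,439,571.14
Profit = MXN 48,439,571.14 − MXN 47,606,000.00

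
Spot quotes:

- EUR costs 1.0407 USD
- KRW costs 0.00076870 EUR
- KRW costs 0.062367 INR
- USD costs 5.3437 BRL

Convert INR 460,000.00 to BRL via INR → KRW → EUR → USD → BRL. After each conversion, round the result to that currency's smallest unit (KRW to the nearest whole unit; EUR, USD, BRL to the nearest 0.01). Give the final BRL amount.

BRL 31,530.29

INR 460,000.00 ÷ 0.062367 = KRW 7,375,695
KRW 7,375,695 × 0.00076870 = EUR 5,669.70
EUR 5,669.70 × 1.0407 = USD 5,900.46
USD 5,900.46 × 5.3437 = BRL 31,530.29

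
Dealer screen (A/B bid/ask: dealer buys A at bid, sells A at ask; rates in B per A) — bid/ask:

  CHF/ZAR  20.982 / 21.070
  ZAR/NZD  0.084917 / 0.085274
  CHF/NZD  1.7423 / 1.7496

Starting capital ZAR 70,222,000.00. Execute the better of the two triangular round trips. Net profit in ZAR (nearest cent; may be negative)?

Best loop ZAR → NZD → CHF → ZAR:
ZAR 70,222,000.00 × 0.084917 (sell ZAR at bid) = NZD 5,963,041.57
NZD 5,963,041.57 ÷ 1.7496 (buy CHF at ask) = CHF 3,408,231.35
CHF 3,408,231.35 × 20.982 (sell CHF at bid) = ZAR 71,511,510.23

Net profit: ZAR 1,289,510.23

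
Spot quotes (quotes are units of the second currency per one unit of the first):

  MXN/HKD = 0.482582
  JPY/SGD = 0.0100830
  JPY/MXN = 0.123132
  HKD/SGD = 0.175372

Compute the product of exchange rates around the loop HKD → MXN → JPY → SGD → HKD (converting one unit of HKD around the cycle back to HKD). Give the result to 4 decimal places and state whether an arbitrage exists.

0.9676 (arbitrage exists)

Around HKD → MXN → JPY → SGD → HKD: 1 ÷ 0.482582 ÷ 0.123132 × 0.0100830 ÷ 0.175372 = 0.967581
Product < 1; profitable direction is HKD → SGD → JPY → MXN → HKD.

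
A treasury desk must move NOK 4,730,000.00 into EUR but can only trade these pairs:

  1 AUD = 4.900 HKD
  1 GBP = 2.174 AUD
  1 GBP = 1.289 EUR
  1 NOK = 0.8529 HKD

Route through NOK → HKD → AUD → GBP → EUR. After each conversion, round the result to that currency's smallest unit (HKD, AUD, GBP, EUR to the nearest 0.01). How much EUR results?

EUR 488,153.66

NOK 4,730,000.00 × 0.8529 = HKD 4,034,217.00
HKD 4,034,217.00 ÷ 4.900 = AUD 823,309.59
AUD 823,309.59 ÷ 2.174 = GBP 378,707.26
GBP 378,707.26 × 1.289 = EUR 488,153.66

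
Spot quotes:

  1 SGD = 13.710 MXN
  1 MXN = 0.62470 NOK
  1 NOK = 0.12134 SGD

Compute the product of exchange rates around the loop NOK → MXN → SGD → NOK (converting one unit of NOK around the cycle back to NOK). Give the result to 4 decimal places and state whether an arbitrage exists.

Around NOK → MXN → SGD → NOK: 1 ÷ 0.62470 ÷ 13.710 ÷ 0.12134 = 0.962248
Product < 1; profitable direction is NOK → SGD → MXN → NOK.

0.9622 (arbitrage exists)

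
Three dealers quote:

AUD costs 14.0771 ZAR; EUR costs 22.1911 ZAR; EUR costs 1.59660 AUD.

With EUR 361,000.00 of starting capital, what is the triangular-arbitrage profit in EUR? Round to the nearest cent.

Profitable loop is EUR → AUD → ZAR → EUR:
EUR 361,000.00 × 1.59660 = AUD 576,372.60
AUD 576,372.60 × 14.0771 = ZAR 8,113,654.73
ZAR 8,113,654.73 ÷ 22.1911 = EUR 365,626.52
Profit = EUR 365,626.52 − EUR 361,000.00

Profit: EUR 4,626.52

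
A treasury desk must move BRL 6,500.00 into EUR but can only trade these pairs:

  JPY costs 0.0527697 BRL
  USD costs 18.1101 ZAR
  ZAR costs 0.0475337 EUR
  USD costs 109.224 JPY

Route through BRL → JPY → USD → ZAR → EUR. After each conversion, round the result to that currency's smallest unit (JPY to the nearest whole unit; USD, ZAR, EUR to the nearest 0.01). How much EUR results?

EUR 970.81

BRL 6,500.00 ÷ 0.0527697 = JPY 123,177
JPY 123,177 ÷ 109.224 = USD 1,127.75
USD 1,127.75 × 18.1101 = ZAR 20,423.67
ZAR 20,423.67 × 0.0475337 = EUR 970.81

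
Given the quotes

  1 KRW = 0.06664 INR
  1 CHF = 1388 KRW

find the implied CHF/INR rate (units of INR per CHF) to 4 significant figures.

1 CHF × 1388 = 1388 KRW
1388 KRW × 0.06664 = 92.4963 INR

CHF/INR = 92.50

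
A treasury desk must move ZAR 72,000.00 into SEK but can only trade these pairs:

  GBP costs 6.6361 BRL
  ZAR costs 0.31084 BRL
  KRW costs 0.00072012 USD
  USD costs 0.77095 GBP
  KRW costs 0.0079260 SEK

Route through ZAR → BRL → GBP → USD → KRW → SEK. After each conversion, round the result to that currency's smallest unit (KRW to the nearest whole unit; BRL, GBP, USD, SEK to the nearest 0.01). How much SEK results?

SEK 48,148.15

ZAR 72,000.00 × 0.31084 = BRL 22,380.48
BRL 22,380.48 ÷ 6.6361 = GBP 3,372.54
GBP 3,372.54 ÷ 0.77095 = USD 4,374.52
USD 4,374.52 ÷ 0.00072012 = KRW 6,074,710
KRW 6,074,710 × 0.0079260 = SEK 48,148.15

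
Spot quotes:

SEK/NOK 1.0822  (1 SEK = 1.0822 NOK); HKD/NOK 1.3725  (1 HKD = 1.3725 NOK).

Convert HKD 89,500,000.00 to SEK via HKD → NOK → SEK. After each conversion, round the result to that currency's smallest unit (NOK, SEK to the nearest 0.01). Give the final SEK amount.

HKD 89,500,000.00 × 1.3725 = NOK 122,838,750.00
NOK 122,838,750.00 ÷ 1.0822 = SEK 113,508,362.59

SEK 113,508,362.59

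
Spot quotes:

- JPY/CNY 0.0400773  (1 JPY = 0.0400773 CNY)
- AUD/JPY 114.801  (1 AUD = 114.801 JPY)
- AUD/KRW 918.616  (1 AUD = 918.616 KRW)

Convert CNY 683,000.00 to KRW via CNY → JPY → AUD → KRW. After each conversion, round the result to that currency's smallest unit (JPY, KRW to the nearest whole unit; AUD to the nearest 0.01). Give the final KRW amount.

CNY 683,000.00 ÷ 0.0400773 = JPY 17,042,066
JPY 17,042,066 ÷ 114.801 = AUD 148,448.76
AUD 148,448.76 × 918.616 = KRW 136,367,406

KRW 136,367,406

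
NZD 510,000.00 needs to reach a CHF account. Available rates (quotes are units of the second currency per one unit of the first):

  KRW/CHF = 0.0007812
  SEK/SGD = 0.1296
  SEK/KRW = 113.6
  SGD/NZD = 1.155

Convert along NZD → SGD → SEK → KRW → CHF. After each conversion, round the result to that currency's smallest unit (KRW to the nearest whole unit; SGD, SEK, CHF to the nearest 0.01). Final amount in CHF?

CHF 302,359.60

NZD 510,000.00 ÷ 1.155 = SGD 441,558.44
SGD 441,558.44 ÷ 0.1296 = SEK 3,407,086.73
SEK 3,407,086.73 × 113.6 = KRW 387,045,053
KRW 387,045,053 × 0.0007812 = CHF 302,359.60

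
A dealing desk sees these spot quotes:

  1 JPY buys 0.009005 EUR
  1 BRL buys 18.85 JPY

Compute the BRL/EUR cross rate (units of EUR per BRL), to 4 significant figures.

1 BRL × 18.85 = 18.85 JPY
18.85 JPY × 0.009005 = 0.169744 EUR

BRL/EUR = 0.1697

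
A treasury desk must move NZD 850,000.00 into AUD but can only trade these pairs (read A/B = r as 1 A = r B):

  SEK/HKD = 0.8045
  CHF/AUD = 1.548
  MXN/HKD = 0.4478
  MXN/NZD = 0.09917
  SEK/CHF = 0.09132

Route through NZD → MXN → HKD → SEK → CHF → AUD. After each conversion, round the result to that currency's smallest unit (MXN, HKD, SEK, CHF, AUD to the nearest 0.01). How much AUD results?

NZD 850,000.00 ÷ 0.09917 = MXN 8,571,140.47
MXN 8,571,140.47 × 0.4478 = HKD 3,838,156.70
HKD 3,838,156.70 ÷ 0.8045 = SEK 4,770,859.79
SEK 4,770,859.79 × 0.09132 = CHF 435,674.92
CHF 435,674.92 × 1.548 = AUD 674,424.78

AUD 674,424.78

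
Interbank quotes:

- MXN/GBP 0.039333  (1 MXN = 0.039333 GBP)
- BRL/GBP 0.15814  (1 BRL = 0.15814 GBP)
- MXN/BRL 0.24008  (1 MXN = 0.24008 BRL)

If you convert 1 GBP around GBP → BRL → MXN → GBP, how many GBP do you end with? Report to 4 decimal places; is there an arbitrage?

1.0360 (arbitrage exists)

Around GBP → BRL → MXN → GBP: 1 ÷ 0.15814 ÷ 0.24008 × 0.039333 = 1.035999
Product > 1; profitable direction is GBP → BRL → MXN → GBP.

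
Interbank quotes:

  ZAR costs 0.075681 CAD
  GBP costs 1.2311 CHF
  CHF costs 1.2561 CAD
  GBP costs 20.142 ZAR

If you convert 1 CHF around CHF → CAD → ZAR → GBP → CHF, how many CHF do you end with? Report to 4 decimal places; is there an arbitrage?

Around CHF → CAD → ZAR → GBP → CHF: 1 × 1.2561 ÷ 0.075681 ÷ 20.142 × 1.2311 = 1.014444
Product > 1; profitable direction is CHF → CAD → ZAR → GBP → CHF.

1.0144 (arbitrage exists)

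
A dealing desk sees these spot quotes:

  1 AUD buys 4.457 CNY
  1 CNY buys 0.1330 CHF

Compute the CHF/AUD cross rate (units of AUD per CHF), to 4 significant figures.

CHF/AUD = 1.687

1 CHF ÷ 0.1330 = 7.5188 CNY
7.5188 CNY ÷ 4.457 = 1.68696 AUD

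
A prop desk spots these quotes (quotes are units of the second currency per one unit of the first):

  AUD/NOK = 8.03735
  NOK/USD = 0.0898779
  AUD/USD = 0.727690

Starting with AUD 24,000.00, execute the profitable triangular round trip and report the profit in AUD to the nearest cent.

Profit: AUD 176.41

Profitable loop is AUD → USD → NOK → AUD:
AUD 24,000.00 × 0.727690 = USD 17,464.56
USD 17,464.56 ÷ 0.0898779 = NOK 194,314.29
NOK 194,314.29 ÷ 8.03735 = AUD 24,176.41
Profit = AUD 24,176.41 − AUD 24,000.00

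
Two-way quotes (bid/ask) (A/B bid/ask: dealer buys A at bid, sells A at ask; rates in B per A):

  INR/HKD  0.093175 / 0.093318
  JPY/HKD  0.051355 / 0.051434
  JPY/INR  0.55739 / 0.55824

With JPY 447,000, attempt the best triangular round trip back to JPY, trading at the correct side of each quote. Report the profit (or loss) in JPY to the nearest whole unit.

Net profit: JPY 4,352

Best loop JPY → INR → HKD → JPY:
JPY 447,000 × 0.55739 (sell JPY at bid) = INR 249,153.33
INR 249,153.33 × 0.093175 (sell INR at bid) = HKD 23,214.86
HKD 23,214.86 ÷ 0.051434 (buy JPY at ask) = JPY 451,352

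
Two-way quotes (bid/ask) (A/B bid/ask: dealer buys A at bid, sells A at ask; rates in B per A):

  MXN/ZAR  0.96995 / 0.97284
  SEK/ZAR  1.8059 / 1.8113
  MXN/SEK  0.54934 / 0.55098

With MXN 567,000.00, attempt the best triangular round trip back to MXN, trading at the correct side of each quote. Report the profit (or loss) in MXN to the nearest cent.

Net profit: MXN 11,197.97

Best loop MXN → SEK → ZAR → MXN:
MXN 567,000.00 × 0.54934 (sell MXN at bid) = SEK 311,475.78
SEK 311,475.78 × 1.8059 (sell SEK at bid) = ZAR 562,494.11
ZAR 562,494.11 ÷ 0.97284 (buy MXN at ask) = MXN 578,197.97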